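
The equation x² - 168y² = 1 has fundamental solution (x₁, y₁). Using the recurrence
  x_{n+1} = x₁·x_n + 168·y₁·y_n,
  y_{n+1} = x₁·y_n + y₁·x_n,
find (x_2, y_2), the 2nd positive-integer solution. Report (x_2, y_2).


Step 1: Find the fundamental solution (x₁, y₁) of x² - 168y² = 1.
  Expand √168 as a continued fraction. a₀ = ⌊√168⌋ = 12; iterate m_{k+1} = d_k·a_k − m_k, d_{k+1} = (168 − m_{k+1}²)/d_k, a_{k+1} = ⌊(a₀ + m_{k+1})/d_{k+1}⌋ (starting m₀ = 0, d₀ = 1), with convergents p_k = a_k·p_{k-1} + p_{k-2}, q_k = a_k·q_{k-1} + q_{k-2} (p₋₁ = 1, q₋₁ = 0):
  k = 0: a₀ = 12; p₀/q₀ = 12/1; p₀² − 168·q₀² = 144 − 168 = -24.
  k = 1: m = 12, d = 24, a = ⌊(12 + 12)/24⌋ = 1; p/q = (1·12 + 1)/(1·1 + 0) = 13/1; p² − 168·q² = 169 − 168 = 1.
  The first convergent with p² − 168·q² = 1 gives the fundamental solution (x₁, y₁) = (13, 1).
Step 2: Apply the recurrence (x_{n+1}, y_{n+1}) = (x₁x_n + 168y₁y_n, x₁y_n + y₁x_n) repeatedly.
  From (x_1, y_1) = (13, 1): x_2 = 13·13 + 168·1·1 = 337; y_2 = 13·1 + 1·13 = 26.
Step 3: Verify x_2² - 168·y_2² = 113569 - 113568 = 1 (should be 1). ✓

(x_1, y_1) = (13, 1); (x_2, y_2) = (337, 26).


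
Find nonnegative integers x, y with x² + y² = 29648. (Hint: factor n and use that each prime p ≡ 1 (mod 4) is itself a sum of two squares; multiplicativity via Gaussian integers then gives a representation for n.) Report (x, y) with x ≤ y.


Step 1: Factor n = 29648 = 2^4 · 17 · 109.
Step 2: Check the mod-4 condition on each prime factor: 2 = 2 (special); 17 ≡ 1 (mod 4), exponent 1; 109 ≡ 1 (mod 4), exponent 1.
All primes ≡ 3 (mod 4) appear to even exponent (or don't appear), so by the two-squares theorem n IS expressible as a sum of two squares.
Step 3: Build a representation. Group n = k² · m with k = 4 and m = 17 · 109 = 1853 (a product of primes ≡ 1 (mod 4)); a representation of m scales to one of n via (k·x)² + (k·y)² = k²(x² + y²). Each prime p ≡ 1 (mod 4) is itself a sum of two squares; find a² by testing p − a² for a perfect square:
  17: 17 − 1² = 16 = 4² ⇒ 17 = 1² + 4².
  109: 109 − 1² = 108, 109 − 2² = 105, 109 − 3² = 100 = 10² ⇒ 109 = 3² + 10².
  Combine using the Brahmagupta–Fibonacci identity (a² + b²)(c² + d²) = (ac − bd)² + (ad + bc)² = (ac + bd)² + (ad − bc)²:
  17 · 109 = 1853: from (1² + 4²)(3² + 10²), take (1·3 − 4·10, 1·10 + 4·3) = (3 − 40, 10 + 12) = (-37, 22); dropping signs (only squares matter) gives (37, 22); check 37² + 22² = 1369 + 484 = 1853 ✓.
  Scale by k = 4: (4·37, 4·22) = (148, 88).
Step 4: Order so x ≤ y and verify: 88² + 148² = 7744 + 21904 = 29648 = n. ✓

n = 29648 = 88² + 148² (one valid representation with x ≤ y).


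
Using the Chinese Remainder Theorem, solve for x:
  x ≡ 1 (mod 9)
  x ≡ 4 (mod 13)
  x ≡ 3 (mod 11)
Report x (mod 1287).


Moduli 9, 13, 11 are pairwise coprime; by CRT there is a unique solution modulo M = 9 · 13 · 11 = 1287.
Solve pairwise, accumulating the modulus:
  Start with x ≡ 1 (mod 9).
  Combine with x ≡ 4 (mod 13): since gcd(9, 13) = 1, we get a unique residue mod 117.
    Write x = 1 + 9·t and substitute into x ≡ 4 (mod 13): 9·t ≡ 4 − 1 = 3 (mod 13).
    The inverse of 9 mod 13 is 3 (since 9·3 = 27 = 2·13 + 1), so t ≡ 3·3 = 9 ≡ 9 (mod 13).
    Then x = 1 + 9·9 = 82, valid modulo lcm(9, 13) = 117: x ≡ 82 (mod 117).
  Combine with x ≡ 3 (mod 11): since gcd(117, 11) = 1, we get a unique residue mod 1287.
    Write x = 82 + 117·t and substitute into x ≡ 3 (mod 11): 117·t ≡ 3 − 82 = -79 (mod 11).
    Reduce coefficients mod 11: 7·t ≡ 9 (mod 11).
    The inverse of 7 mod 11 is 8 (since 7·8 = 56 = 5·11 + 1), so t ≡ 8·9 = 72 ≡ 6 (mod 11).
    Then x = 82 + 117·6 = 784, valid modulo lcm(117, 11) = 1287: x ≡ 784 (mod 1287).
Verify: 784 mod 9 = 1 ✓, 784 mod 13 = 4 ✓, 784 mod 11 = 3 ✓.

x ≡ 784 (mod 1287).


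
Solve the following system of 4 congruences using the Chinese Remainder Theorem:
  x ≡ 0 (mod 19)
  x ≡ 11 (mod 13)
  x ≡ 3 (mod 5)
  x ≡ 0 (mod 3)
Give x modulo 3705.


Product of moduli M = 19 · 13 · 5 · 3 = 3705.
Merge one congruence at a time:
  Start: x ≡ 0 (mod 19).
  Combine with x ≡ 11 (mod 13); new modulus lcm = 247.
    Write x = 0 + 19·t and substitute into x ≡ 11 (mod 13): 19·t ≡ 11 − 0 = 11 (mod 13).
    Reduce coefficients mod 13: 6·t ≡ 11 (mod 13).
    The inverse of 6 mod 13 is 11 (since 6·11 = 66 = 5·13 + 1), so t ≡ 11·11 = 121 ≡ 4 (mod 13).
    Then x = 0 + 19·4 = 76, valid modulo lcm(19, 13) = 247: x ≡ 76 (mod 247).
  Combine with x ≡ 3 (mod 5); new modulus lcm = 1235.
    Write x = 76 + 247·t and substitute into x ≡ 3 (mod 5): 247·t ≡ 3 − 76 = -73 (mod 5).
    Reduce coefficients mod 5: 2·t ≡ 2 (mod 5).
    The inverse of 2 mod 5 is 3 (since 2·3 = 6 = 1·5 + 1), so t ≡ 3·2 = 6 ≡ 1 (mod 5).
    Then x = 76 + 247·1 = 323, valid modulo lcm(247, 5) = 1235: x ≡ 323 (mod 1235).
  Combine with x ≡ 0 (mod 3); new modulus lcm = 3705.
    Write x = 323 + 1235·t and substitute into x ≡ 0 (mod 3): 1235·t ≡ 0 − 323 = -323 (mod 3).
    Reduce coefficients mod 3: 2·t ≡ 1 (mod 3).
    The inverse of 2 mod 3 is 2 (since 2·2 = 4 = 1·3 + 1), so t ≡ 2·1 = 2 ≡ 2 (mod 3).
    Then x = 323 + 1235·2 = 2793, valid modulo lcm(1235, 3) = 3705: x ≡ 2793 (mod 3705).
Verify against each original: 2793 mod 19 = 0, 2793 mod 13 = 11, 2793 mod 5 = 3, 2793 mod 3 = 0.

x ≡ 2793 (mod 3705).


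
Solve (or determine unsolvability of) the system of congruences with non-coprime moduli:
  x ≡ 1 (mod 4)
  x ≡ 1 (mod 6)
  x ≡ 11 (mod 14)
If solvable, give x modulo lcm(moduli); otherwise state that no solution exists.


Moduli 4, 6, 14 are not pairwise coprime, so CRT works modulo lcm(m_i) when all pairwise compatibility conditions hold.
Pairwise compatibility: gcd(m_i, m_j) must divide a_i - a_j for every pair.
Merge one congruence at a time:
  Start: x ≡ 1 (mod 4).
  Combine with x ≡ 1 (mod 6): gcd(4, 6) = 2; 1 - 1 = 0, which IS divisible by 2, so compatible.
    Write x = 1 + 4·t and substitute into x ≡ 1 (mod 6): 4·t ≡ 1 − 1 = 0 (mod 6).
    Divide the congruence (and modulus) by g = 2: 2·t ≡ 0 (mod 3).
    The inverse of 2 mod 3 is 2 (since 2·2 = 4 = 1·3 + 1), so t ≡ 2·0 = 0 ≡ 0 (mod 3).
    Then x = 1 + 4·0 = 1, valid modulo lcm(4, 6) = 12: x ≡ 1 (mod 12).
  Combine with x ≡ 11 (mod 14): gcd(12, 14) = 2; 11 - 1 = 10, which IS divisible by 2, so compatible.
    Write x = 1 + 12·t and substitute into x ≡ 11 (mod 14): 12·t ≡ 11 − 1 = 10 (mod 14).
    Divide the congruence (and modulus) by g = 2: 6·t ≡ 5 (mod 7).
    The inverse of 6 mod 7 is 6 (since 6·6 = 36 = 5·7 + 1), so t ≡ 6·5 = 30 ≡ 2 (mod 7).
    Then x = 1 + 12·2 = 25, valid modulo lcm(12, 14) = 84: x ≡ 25 (mod 84).
Verify: 25 mod 4 = 1, 25 mod 6 = 1, 25 mod 14 = 11.

x ≡ 25 (mod 84).


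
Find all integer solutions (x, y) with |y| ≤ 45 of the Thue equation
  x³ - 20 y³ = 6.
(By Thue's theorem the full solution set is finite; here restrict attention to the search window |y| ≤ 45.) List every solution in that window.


The equation is x³ - 20y³ = 6. For fixed y, x³ = 20·y³ + 6, so a solution requires the RHS to be a perfect cube.
Strategy: iterate y from -45 to 45, compute RHS = 20·y³ + 6, and check whether it is a (positive or negative) perfect cube.
Check small values of y:
  y = 0: RHS = 6 is not a perfect cube.
  y = 1: RHS = 26 is not a perfect cube.
  y = -1: RHS = -14 is not a perfect cube.
  y = 2: RHS = 166 is not a perfect cube.
  y = -2: RHS = -154 is not a perfect cube.
  y = 3: RHS = 546 is not a perfect cube.
  y = -3: RHS = -534 is not a perfect cube.
Continuing the search up to |y| = 45 finds no solutions either.
No (x, y) in the scanned range satisfies the equation.

No integer solutions with |y| ≤ 45.


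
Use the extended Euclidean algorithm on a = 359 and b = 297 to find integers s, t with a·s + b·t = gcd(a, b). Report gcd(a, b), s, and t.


Euclidean algorithm on (359, 297) — divide until remainder is 0:
  359 = 1 · 297 + 62
  297 = 4 · 62 + 49
  62 = 1 · 49 + 13
  49 = 3 · 13 + 10
  13 = 1 · 10 + 3
  10 = 3 · 3 + 1
  3 = 3 · 1 + 0
gcd(359, 297) = 1.
Track Bezout coefficients alongside the remainders: start with r₀ = 359 = a·1 + b·0 (s = 1, t = 0) and r₁ = 297 = a·0 + b·1 (s = 0, t = 1); each new remainder r_{k+1} = r_{k-1} − q_k·r_k inherits s_{k+1} = s_{k-1} − q_k·s_k, t_{k+1} = t_{k-1} − q_k·t_k, so r_k = a·s_k + b·t_k at every step:
  q = 1: r = 62, s = 1 − 1·0 = 1, t = 0 − 1·1 = -1  (check: 359·1 + 297·(-1) = 62)
  q = 4: r = 49, s = 0 − 4·1 = -4, t = 1 − 4·(-1) = 5  (check: 359·(-4) + 297·5 = 49)
  q = 1: r = 13, s = 1 − 1·(-4) = 5, t = -1 − 1·5 = -6  (check: 359·5 + 297·(-6) = 13)
  q = 3: r = 10, s = -4 − 3·5 = -19, t = 5 − 3·(-6) = 23  (check: 359·(-19) + 297·23 = 10)
  q = 1: r = 3, s = 5 − 1·(-19) = 24, t = -6 − 1·23 = -29  (check: 359·24 + 297·(-29) = 3)
  q = 3: r = 1, s = -19 − 3·24 = -91, t = 23 − 3·(-29) = 110  (check: 359·(-91) + 297·110 = 1)
The row with r = 1 (the gcd) gives the Bezout coefficients s = -91, t = 110.
Result: 359 · (-91) + 297 · (110) = 1.

gcd(359, 297) = 1; s = -91, t = 110 (check: 359·(-91) + 297·110 = 1).


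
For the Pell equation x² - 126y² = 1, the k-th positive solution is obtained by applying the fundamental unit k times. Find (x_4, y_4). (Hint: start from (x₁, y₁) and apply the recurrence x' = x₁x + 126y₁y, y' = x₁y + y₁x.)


Step 1: Find the fundamental solution (x₁, y₁) of x² - 126y² = 1.
  Expand √126 as a continued fraction. a₀ = ⌊√126⌋ = 11; iterate m_{k+1} = d_k·a_k − m_k, d_{k+1} = (126 − m_{k+1}²)/d_k, a_{k+1} = ⌊(a₀ + m_{k+1})/d_{k+1}⌋ (starting m₀ = 0, d₀ = 1), with convergents p_k = a_k·p_{k-1} + p_{k-2}, q_k = a_k·q_{k-1} + q_{k-2} (p₋₁ = 1, q₋₁ = 0):
  k = 0: a₀ = 11; p₀/q₀ = 11/1; p₀² − 126·q₀² = 121 − 126 = -5.
  k = 1: m = 11, d = 5, a = ⌊(11 + 11)/5⌋ = 4; p/q = (4·11 + 1)/(4·1 + 0) = 45/4; p² − 126·q² = 2025 − 2016 = 9.
  k = 2: m = 9, d = 9, a = ⌊(11 + 9)/9⌋ = 2; p/q = (2·45 + 11)/(2·4 + 1) = 101/9; p² − 126·q² = 10201 − 10206 = -5.
  k = 3: m = 9, d = 5, a = ⌊(11 + 9)/5⌋ = 4; p/q = (4·101 + 45)/(4·9 + 4) = 449/40; p² − 126·q² = 201601 − 201600 = 1.
  The first convergent with p² − 126·q² = 1 gives the fundamental solution (x₁, y₁) = (449, 40).
Step 2: Apply the recurrence (x_{n+1}, y_{n+1}) = (x₁x_n + 126y₁y_n, x₁y_n + y₁x_n) repeatedly.
  From (x_1, y_1) = (449, 40): x_2 = 449·449 + 126·40·40 = 403201; y_2 = 449·40 + 40·449 = 35920.
  From (x_2, y_2) = (403201, 35920): x_3 = 449·403201 + 126·40·35920 = 362074049; y_3 = 449·35920 + 40·403201 = 32256120.
  From (x_3, y_3) = (362074049, 32256120): x_4 = 449·362074049 + 126·40·32256120 = 325142092801; y_4 = 449·32256120 + 40·362074049 = 28965959840.
Step 3: Verify x_4² - 126·y_4² = 105717380511014096025601 - 105717380511014096025600 = 1 (should be 1). ✓

(x_1, y_1) = (449, 40); (x_4, y_4) = (325142092801, 28965959840).


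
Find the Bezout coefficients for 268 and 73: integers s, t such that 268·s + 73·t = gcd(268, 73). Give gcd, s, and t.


Euclidean algorithm on (268, 73) — divide until remainder is 0:
  268 = 3 · 73 + 49
  73 = 1 · 49 + 24
  49 = 2 · 24 + 1
  24 = 24 · 1 + 0
gcd(268, 73) = 1.
Track Bezout coefficients alongside the remainders: start with r₀ = 268 = a·1 + b·0 (s = 1, t = 0) and r₁ = 73 = a·0 + b·1 (s = 0, t = 1); each new remainder r_{k+1} = r_{k-1} − q_k·r_k inherits s_{k+1} = s_{k-1} − q_k·s_k, t_{k+1} = t_{k-1} − q_k·t_k, so r_k = a·s_k + b·t_k at every step:
  q = 3: r = 49, s = 1 − 3·0 = 1, t = 0 − 3·1 = -3  (check: 268·1 + 73·(-3) = 49)
  q = 1: r = 24, s = 0 − 1·1 = -1, t = 1 − 1·(-3) = 4  (check: 268·(-1) + 73·4 = 24)
  q = 2: r = 1, s = 1 − 2·(-1) = 3, t = -3 − 2·4 = -11  (check: 268·3 + 73·(-11) = 1)
The row with r = 1 (the gcd) gives the Bezout coefficients s = 3, t = -11.
Result: 268 · (3) + 73 · (-11) = 1.

gcd(268, 73) = 1; s = 3, t = -11 (check: 268·3 + 73·(-11) = 1).


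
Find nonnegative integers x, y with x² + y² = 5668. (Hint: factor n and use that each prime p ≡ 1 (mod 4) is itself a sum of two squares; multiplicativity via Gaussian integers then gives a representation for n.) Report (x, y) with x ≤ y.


Step 1: Factor n = 5668 = 2^2 · 13 · 109.
Step 2: Check the mod-4 condition on each prime factor: 2 = 2 (special); 13 ≡ 1 (mod 4), exponent 1; 109 ≡ 1 (mod 4), exponent 1.
All primes ≡ 3 (mod 4) appear to even exponent (or don't appear), so by the two-squares theorem n IS expressible as a sum of two squares.
Step 3: Build a representation. Group n = k² · m with k = 2 and m = 13 · 109 = 1417 (a product of primes ≡ 1 (mod 4)); a representation of m scales to one of n via (k·x)² + (k·y)² = k²(x² + y²). Each prime p ≡ 1 (mod 4) is itself a sum of two squares; find a² by testing p − a² for a perfect square:
  13: 13 − 1² = 12, 13 − 2² = 9 = 3² ⇒ 13 = 2² + 3².
  109: 109 − 1² = 108, 109 − 2² = 105, 109 − 3² = 100 = 10² ⇒ 109 = 3² + 10².
  Combine using the Brahmagupta–Fibonacci identity (a² + b²)(c² + d²) = (ac − bd)² + (ad + bc)² = (ac + bd)² + (ad − bc)²:
  13 · 109 = 1417: from (2² + 3²)(3² + 10²), take (2·3 − 3·10, 2·10 + 3·3) = (6 − 30, 20 + 9) = (-24, 29); dropping signs (only squares matter) gives (24, 29); check 24² + 29² = 576 + 841 = 1417 ✓.
  Scale by k = 2: (2·24, 2·29) = (48, 58).
Step 4: Order so x ≤ y and verify: 48² + 58² = 2304 + 3364 = 5668 = n. ✓

n = 5668 = 48² + 58² (one valid representation with x ≤ y).


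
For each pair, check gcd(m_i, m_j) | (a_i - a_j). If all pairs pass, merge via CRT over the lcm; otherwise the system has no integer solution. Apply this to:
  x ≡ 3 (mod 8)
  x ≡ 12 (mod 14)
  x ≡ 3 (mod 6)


Moduli 8, 14, 6 are not pairwise coprime, so CRT works modulo lcm(m_i) when all pairwise compatibility conditions hold.
Pairwise compatibility: gcd(m_i, m_j) must divide a_i - a_j for every pair.
Merge one congruence at a time:
  Start: x ≡ 3 (mod 8).
  Combine with x ≡ 12 (mod 14): gcd(8, 14) = 2, and 12 - 3 = 9 is NOT divisible by 2.
    ⇒ system is inconsistent (no integer solution).

No solution (the system is inconsistent).


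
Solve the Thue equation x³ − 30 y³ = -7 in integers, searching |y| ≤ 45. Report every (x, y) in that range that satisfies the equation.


The equation is x³ - 30y³ = -7. For fixed y, x³ = 30·y³ − 7, so a solution requires the RHS to be a perfect cube.
Strategy: iterate y from -45 to 45, compute RHS = 30·y³ − 7, and check whether it is a (positive or negative) perfect cube.
Check small values of y:
  y = 0: RHS = -7 is not a perfect cube.
  y = 1: RHS = 23 is not a perfect cube.
  y = -1: RHS = -37 is not a perfect cube.
  y = 2: RHS = 233 is not a perfect cube.
  y = -2: RHS = -247 is not a perfect cube.
  y = 3: RHS = 803 is not a perfect cube.
  y = -3: RHS = -817 is not a perfect cube.
Continuing the search up to |y| = 45 finds no solutions either.
No (x, y) in the scanned range satisfies the equation.

No integer solutions with |y| ≤ 45.


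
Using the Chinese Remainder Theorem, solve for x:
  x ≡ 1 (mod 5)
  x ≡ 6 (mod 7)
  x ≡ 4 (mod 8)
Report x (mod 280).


Moduli 5, 7, 8 are pairwise coprime; by CRT there is a unique solution modulo M = 5 · 7 · 8 = 280.
Solve pairwise, accumulating the modulus:
  Start with x ≡ 1 (mod 5).
  Combine with x ≡ 6 (mod 7): since gcd(5, 7) = 1, we get a unique residue mod 35.
    Write x = 1 + 5·t and substitute into x ≡ 6 (mod 7): 5·t ≡ 6 − 1 = 5 (mod 7).
    The inverse of 5 mod 7 is 3 (since 5·3 = 15 = 2·7 + 1), so t ≡ 3·5 = 15 ≡ 1 (mod 7).
    Then x = 1 + 5·1 = 6, valid modulo lcm(5, 7) = 35: x ≡ 6 (mod 35).
  Combine with x ≡ 4 (mod 8): since gcd(35, 8) = 1, we get a unique residue mod 280.
    Write x = 6 + 35·t and substitute into x ≡ 4 (mod 8): 35·t ≡ 4 − 6 = -2 (mod 8).
    Reduce coefficients mod 8: 3·t ≡ 6 (mod 8).
    The inverse of 3 mod 8 is 3 (since 3·3 = 9 = 1·8 + 1), so t ≡ 3·6 = 18 ≡ 2 (mod 8).
    Then x = 6 + 35·2 = 76, valid modulo lcm(35, 8) = 280: x ≡ 76 (mod 280).
Verify: 76 mod 5 = 1 ✓, 76 mod 7 = 6 ✓, 76 mod 8 = 4 ✓.

x ≡ 76 (mod 280).


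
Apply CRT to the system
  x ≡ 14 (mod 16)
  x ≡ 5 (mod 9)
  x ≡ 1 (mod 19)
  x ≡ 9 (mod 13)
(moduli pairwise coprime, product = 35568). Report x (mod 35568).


Product of moduli M = 16 · 9 · 19 · 13 = 35568.
Merge one congruence at a time:
  Start: x ≡ 14 (mod 16).
  Combine with x ≡ 5 (mod 9); new modulus lcm = 144.
    Write x = 14 + 16·t and substitute into x ≡ 5 (mod 9): 16·t ≡ 5 − 14 = -9 (mod 9).
    Reduce coefficients mod 9: 7·t ≡ 0 (mod 9).
    The inverse of 7 mod 9 is 4 (since 7·4 = 28 = 3·9 + 1), so t ≡ 4·0 = 0 ≡ 0 (mod 9).
    Then x = 14 + 16·0 = 14, valid modulo lcm(16, 9) = 144: x ≡ 14 (mod 144).
  Combine with x ≡ 1 (mod 19); new modulus lcm = 2736.
    Write x = 14 + 144·t and substitute into x ≡ 1 (mod 19): 144·t ≡ 1 − 14 = -13 (mod 19).
    Reduce coefficients mod 19: 11·t ≡ 6 (mod 19).
    The inverse of 11 mod 19 is 7 (since 11·7 = 77 = 4·19 + 1), so t ≡ 7·6 = 42 ≡ 4 (mod 19).
    Then x = 14 + 144·4 = 590, valid modulo lcm(144, 19) = 2736: x ≡ 590 (mod 2736).
  Combine with x ≡ 9 (mod 13); new modulus lcm = 35568.
    Write x = 590 + 2736·t and substitute into x ≡ 9 (mod 13): 2736·t ≡ 9 − 590 = -581 (mod 13).
    Reduce coefficients mod 13: 6·t ≡ 4 (mod 13).
    The inverse of 6 mod 13 is 11 (since 6·11 = 66 = 5·13 + 1), so t ≡ 11·4 = 44 ≡ 5 (mod 13).
    Then x = 590 + 2736·5 = 14270, valid modulo lcm(2736, 13) = 35568: x ≡ 14270 (mod 35568).
Verify against each original: 14270 mod 16 = 14, 14270 mod 9 = 5, 14270 mod 19 = 1, 14270 mod 13 = 9.

x ≡ 14270 (mod 35568).


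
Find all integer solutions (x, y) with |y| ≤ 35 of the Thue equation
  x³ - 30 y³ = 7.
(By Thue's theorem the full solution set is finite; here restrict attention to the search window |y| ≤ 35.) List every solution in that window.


The equation is x³ - 30y³ = 7. For fixed y, x³ = 30·y³ + 7, so a solution requires the RHS to be a perfect cube.
Strategy: iterate y from -35 to 35, compute RHS = 30·y³ + 7, and check whether it is a (positive or negative) perfect cube.
Check small values of y:
  y = 0: RHS = 7 is not a perfect cube.
  y = 1: RHS = 37 is not a perfect cube.
  y = -1: RHS = -23 is not a perfect cube.
  y = 2: RHS = 247 is not a perfect cube.
  y = -2: RHS = -233 is not a perfect cube.
  y = 3: RHS = 817 is not a perfect cube.
  y = -3: RHS = -803 is not a perfect cube.
Continuing the search up to |y| = 35 finds no solutions either.
No (x, y) in the scanned range satisfies the equation.

No integer solutions with |y| ≤ 35.


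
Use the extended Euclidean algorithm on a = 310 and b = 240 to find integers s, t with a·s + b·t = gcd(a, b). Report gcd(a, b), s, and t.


Euclidean algorithm on (310, 240) — divide until remainder is 0:
  310 = 1 · 240 + 70
  240 = 3 · 70 + 30
  70 = 2 · 30 + 10
  30 = 3 · 10 + 0
gcd(310, 240) = 10.
Track Bezout coefficients alongside the remainders: start with r₀ = 310 = a·1 + b·0 (s = 1, t = 0) and r₁ = 240 = a·0 + b·1 (s = 0, t = 1); each new remainder r_{k+1} = r_{k-1} − q_k·r_k inherits s_{k+1} = s_{k-1} − q_k·s_k, t_{k+1} = t_{k-1} − q_k·t_k, so r_k = a·s_k + b·t_k at every step:
  q = 1: r = 70, s = 1 − 1·0 = 1, t = 0 − 1·1 = -1  (check: 310·1 + 240·(-1) = 70)
  q = 3: r = 30, s = 0 − 3·1 = -3, t = 1 − 3·(-1) = 4  (check: 310·(-3) + 240·4 = 30)
  q = 2: r = 10, s = 1 − 2·(-3) = 7, t = -1 − 2·4 = -9  (check: 310·7 + 240·(-9) = 10)
The row with r = 10 (the gcd) gives the Bezout coefficients s = 7, t = -9.
Result: 310 · (7) + 240 · (-9) = 10.

gcd(310, 240) = 10; s = 7, t = -9 (check: 310·7 + 240·(-9) = 10).


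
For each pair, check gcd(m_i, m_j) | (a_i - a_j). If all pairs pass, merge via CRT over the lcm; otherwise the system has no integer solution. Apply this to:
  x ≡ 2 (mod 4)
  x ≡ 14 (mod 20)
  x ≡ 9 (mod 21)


Moduli 4, 20, 21 are not pairwise coprime, so CRT works modulo lcm(m_i) when all pairwise compatibility conditions hold.
Pairwise compatibility: gcd(m_i, m_j) must divide a_i - a_j for every pair.
Merge one congruence at a time:
  Start: x ≡ 2 (mod 4).
  Combine with x ≡ 14 (mod 20): gcd(4, 20) = 4; 14 - 2 = 12, which IS divisible by 4, so compatible.
    Write x = 2 + 4·t and substitute into x ≡ 14 (mod 20): 4·t ≡ 14 − 2 = 12 (mod 20).
    Divide the congruence (and modulus) by g = 4: 1·t ≡ 3 (mod 5).
    So t ≡ 3 (mod 5).
    Then x = 2 + 4·3 = 14, valid modulo lcm(4, 20) = 20: x ≡ 14 (mod 20).
  Combine with x ≡ 9 (mod 21): gcd(20, 21) = 1; 9 - 14 = -5, which IS divisible by 1, so compatible.
    Write x = 14 + 20·t and substitute into x ≡ 9 (mod 21): 20·t ≡ 9 − 14 = -5 (mod 21).
    Reduce coefficients mod 21: 20·t ≡ 16 (mod 21).
    The inverse of 20 mod 21 is 20 (since 20·20 = 400 = 19·21 + 1), so t ≡ 20·16 = 320 ≡ 5 (mod 21).
    Then x = 14 + 20·5 = 114, valid modulo lcm(20, 21) = 420: x ≡ 114 (mod 420).
Verify: 114 mod 4 = 2, 114 mod 20 = 14, 114 mod 21 = 9.

x ≡ 114 (mod 420).


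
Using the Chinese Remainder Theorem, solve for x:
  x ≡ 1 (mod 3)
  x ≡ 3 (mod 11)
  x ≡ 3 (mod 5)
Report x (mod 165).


Moduli 3, 11, 5 are pairwise coprime; by CRT there is a unique solution modulo M = 3 · 11 · 5 = 165.
Solve pairwise, accumulating the modulus:
  Start with x ≡ 1 (mod 3).
  Combine with x ≡ 3 (mod 11): since gcd(3, 11) = 1, we get a unique residue mod 33.
    Write x = 1 + 3·t and substitute into x ≡ 3 (mod 11): 3·t ≡ 3 − 1 = 2 (mod 11).
    The inverse of 3 mod 11 is 4 (since 3·4 = 12 = 1·11 + 1), so t ≡ 4·2 = 8 ≡ 8 (mod 11).
    Then x = 1 + 3·8 = 25, valid modulo lcm(3, 11) = 33: x ≡ 25 (mod 33).
  Combine with x ≡ 3 (mod 5): since gcd(33, 5) = 1, we get a unique residue mod 165.
    Write x = 25 + 33·t and substitute into x ≡ 3 (mod 5): 33·t ≡ 3 − 25 = -22 (mod 5).
    Reduce coefficients mod 5: 3·t ≡ 3 (mod 5).
    The inverse of 3 mod 5 is 2 (since 3·2 = 6 = 1·5 + 1), so t ≡ 2·3 = 6 ≡ 1 (mod 5).
    Then x = 25 + 33·1 = 58, valid modulo lcm(33, 5) = 165: x ≡ 58 (mod 165).
Verify: 58 mod 3 = 1 ✓, 58 mod 11 = 3 ✓, 58 mod 5 = 3 ✓.

x ≡ 58 (mod 165).


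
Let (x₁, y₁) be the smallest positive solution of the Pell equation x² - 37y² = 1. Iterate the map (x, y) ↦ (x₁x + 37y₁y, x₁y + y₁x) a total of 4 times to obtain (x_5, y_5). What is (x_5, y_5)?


Step 1: Find the fundamental solution (x₁, y₁) of x² - 37y² = 1.
  Expand √37 as a continued fraction. a₀ = ⌊√37⌋ = 6; iterate m_{k+1} = d_k·a_k − m_k, d_{k+1} = (37 − m_{k+1}²)/d_k, a_{k+1} = ⌊(a₀ + m_{k+1})/d_{k+1}⌋ (starting m₀ = 0, d₀ = 1), with convergents p_k = a_k·p_{k-1} + p_{k-2}, q_k = a_k·q_{k-1} + q_{k-2} (p₋₁ = 1, q₋₁ = 0):
  k = 0: a₀ = 6; p₀/q₀ = 6/1; p₀² − 37·q₀² = 36 − 37 = -1.
  k = 1: m = 6, d = 1, a = ⌊(6 + 6)/1⌋ = 12; p/q = (12·6 + 1)/(12·1 + 0) = 73/12; p² − 37·q² = 5329 − 5328 = 1.
  The first convergent with p² − 37·q² = 1 gives the fundamental solution (x₁, y₁) = (73, 12).
Step 2: Apply the recurrence (x_{n+1}, y_{n+1}) = (x₁x_n + 37y₁y_n, x₁y_n + y₁x_n) repeatedly.
  From (x_1, y_1) = (73, 12): x_2 = 73·73 + 37·12·12 = 10657; y_2 = 73·12 + 12·73 = 1752.
  From (x_2, y_2) = (10657, 1752): x_3 = 73·10657 + 37·12·1752 = 1555849; y_3 = 73·1752 + 12·10657 = 255780.
  From (x_3, y_3) = (1555849, 255780): x_4 = 73·1555849 + 37·12·255780 = 227143297; y_4 = 73·255780 + 12·1555849 = 37342128.
  From (x_4, y_4) = (227143297, 37342128): x_5 = 73·227143297 + 37·12·37342128 = 33161365513; y_5 = 73·37342128 + 12·227143297 = 5451694908.
Step 3: Verify x_5² - 37·y_5² = 1099676162686785753169 - 1099676162686785753168 = 1 (should be 1). ✓

(x_1, y_1) = (73, 12); (x_5, y_5) = (33161365513, 5451694908).


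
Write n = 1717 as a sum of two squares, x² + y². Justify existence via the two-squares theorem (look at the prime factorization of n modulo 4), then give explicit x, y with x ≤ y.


Step 1: Factor n = 1717 = 17 · 101.
Step 2: Check the mod-4 condition on each prime factor: 17 ≡ 1 (mod 4), exponent 1; 101 ≡ 1 (mod 4), exponent 1.
All primes ≡ 3 (mod 4) appear to even exponent (or don't appear), so by the two-squares theorem n IS expressible as a sum of two squares.
Step 3: Build a representation. Here n = 17 · 101 is a product of primes ≡ 1 (mod 4). Each prime p ≡ 1 (mod 4) is itself a sum of two squares; find a² by testing p − a² for a perfect square:
  17: 17 − 1² = 16 = 4² ⇒ 17 = 1² + 4².
  101: 101 − 1² = 100 = 10² ⇒ 101 = 1² + 10².
  Combine using the Brahmagupta–Fibonacci identity (a² + b²)(c² + d²) = (ac − bd)² + (ad + bc)² = (ac + bd)² + (ad − bc)²:
  17 · 101 = 1717: from (1² + 4²)(1² + 10²), take (1·1 − 4·10, 1·10 + 4·1) = (1 − 40, 10 + 4) = (-39, 14); dropping signs (only squares matter) gives (39, 14); check 39² + 14² = 1521 + 196 = 1717 ✓.
Step 4: Order so x ≤ y and verify: 14² + 39² = 196 + 1521 = 1717 = n. ✓

n = 1717 = 14² + 39² (one valid representation with x ≤ y).


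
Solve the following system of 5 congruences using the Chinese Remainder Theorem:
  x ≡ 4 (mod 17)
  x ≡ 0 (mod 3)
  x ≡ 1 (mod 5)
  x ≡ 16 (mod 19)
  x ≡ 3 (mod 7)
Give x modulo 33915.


Product of moduli M = 17 · 3 · 5 · 19 · 7 = 33915.
Merge one congruence at a time:
  Start: x ≡ 4 (mod 17).
  Combine with x ≡ 0 (mod 3); new modulus lcm = 51.
    Write x = 4 + 17·t and substitute into x ≡ 0 (mod 3): 17·t ≡ 0 − 4 = -4 (mod 3).
    Reduce coefficients mod 3: 2·t ≡ 2 (mod 3).
    The inverse of 2 mod 3 is 2 (since 2·2 = 4 = 1·3 + 1), so t ≡ 2·2 = 4 ≡ 1 (mod 3).
    Then x = 4 + 17·1 = 21, valid modulo lcm(17, 3) = 51: x ≡ 21 (mod 51).
  Combine with x ≡ 1 (mod 5); new modulus lcm = 255.
    Write x = 21 + 51·t and substitute into x ≡ 1 (mod 5): 51·t ≡ 1 − 21 = -20 (mod 5).
    Reduce coefficients mod 5: 1·t ≡ 0 (mod 5).
    So t ≡ 0 (mod 5).
    Then x = 21 + 51·0 = 21, valid modulo lcm(51, 5) = 255: x ≡ 21 (mod 255).
  Combine with x ≡ 16 (mod 19); new modulus lcm = 4845.
    Write x = 21 + 255·t and substitute into x ≡ 16 (mod 19): 255·t ≡ 16 − 21 = -5 (mod 19).
    Reduce coefficients mod 19: 8·t ≡ 14 (mod 19).
    The inverse of 8 mod 19 is 12 (since 8·12 = 96 = 5·19 + 1), so t ≡ 12·14 = 168 ≡ 16 (mod 19).
    Then x = 21 + 255·16 = 4101, valid modulo lcm(255, 19) = 4845: x ≡ 4101 (mod 4845).
  Combine with x ≡ 3 (mod 7); new modulus lcm = 33915.
    Write x = 4101 + 4845·t and substitute into x ≡ 3 (mod 7): 4845·t ≡ 3 − 4101 = -4098 (mod 7).
    Reduce coefficients mod 7: 1·t ≡ 4 (mod 7).
    So t ≡ 4 (mod 7).
    Then x = 4101 + 4845·4 = 23481, valid modulo lcm(4845, 7) = 33915: x ≡ 23481 (mod 33915).
Verify against each original: 23481 mod 17 = 4, 23481 mod 3 = 0, 23481 mod 5 = 1, 23481 mod 19 = 16, 23481 mod 7 = 3.

x ≡ 23481 (mod 33915).


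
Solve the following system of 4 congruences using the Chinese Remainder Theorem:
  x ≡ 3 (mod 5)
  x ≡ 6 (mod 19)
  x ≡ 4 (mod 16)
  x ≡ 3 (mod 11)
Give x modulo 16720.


Product of moduli M = 5 · 19 · 16 · 11 = 16720.
Merge one congruence at a time:
  Start: x ≡ 3 (mod 5).
  Combine with x ≡ 6 (mod 19); new modulus lcm = 95.
    Write x = 3 + 5·t and substitute into x ≡ 6 (mod 19): 5·t ≡ 6 − 3 = 3 (mod 19).
    The inverse of 5 mod 19 is 4 (since 5·4 = 20 = 1·19 + 1), so t ≡ 4·3 = 12 ≡ 12 (mod 19).
    Then x = 3 + 5·12 = 63, valid modulo lcm(5, 19) = 95: x ≡ 63 (mod 95).
  Combine with x ≡ 4 (mod 16); new modulus lcm = 1520.
    Write x = 63 + 95·t and substitute into x ≡ 4 (mod 16): 95·t ≡ 4 − 63 = -59 (mod 16).
    Reduce coefficients mod 16: 15·t ≡ 5 (mod 16).
    The inverse of 15 mod 16 is 15 (since 15·15 = 225 = 14·16 + 1), so t ≡ 15·5 = 75 ≡ 11 (mod 16).
    Then x = 63 + 95·11 = 1108, valid modulo lcm(95, 16) = 1520: x ≡ 1108 (mod 1520).
  Combine with x ≡ 3 (mod 11); new modulus lcm = 16720.
    Write x = 1108 + 1520·t and substitute into x ≡ 3 (mod 11): 1520·t ≡ 3 − 1108 = -1105 (mod 11).
    Reduce coefficients mod 11: 2·t ≡ 6 (mod 11).
    The inverse of 2 mod 11 is 6 (since 2·6 = 12 = 1·11 + 1), so t ≡ 6·6 = 36 ≡ 3 (mod 11).
    Then x = 1108 + 1520·3 = 5668, valid modulo lcm(1520, 11) = 16720: x ≡ 5668 (mod 16720).
Verify against each original: 5668 mod 5 = 3, 5668 mod 19 = 6, 5668 mod 16 = 4, 5668 mod 11 = 3.

x ≡ 5668 (mod 16720).


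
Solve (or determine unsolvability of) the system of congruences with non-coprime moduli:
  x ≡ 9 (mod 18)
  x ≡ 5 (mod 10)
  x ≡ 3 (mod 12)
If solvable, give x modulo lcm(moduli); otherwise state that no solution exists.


Moduli 18, 10, 12 are not pairwise coprime, so CRT works modulo lcm(m_i) when all pairwise compatibility conditions hold.
Pairwise compatibility: gcd(m_i, m_j) must divide a_i - a_j for every pair.
Merge one congruence at a time:
  Start: x ≡ 9 (mod 18).
  Combine with x ≡ 5 (mod 10): gcd(18, 10) = 2; 5 - 9 = -4, which IS divisible by 2, so compatible.
    Write x = 9 + 18·t and substitute into x ≡ 5 (mod 10): 18·t ≡ 5 − 9 = -4 (mod 10).
    Divide the congruence (and modulus) by g = 2: 9·t ≡ -2 (mod 5).
    Reduce coefficients mod 5: 4·t ≡ 3 (mod 5).
    The inverse of 4 mod 5 is 4 (since 4·4 = 16 = 3·5 + 1), so t ≡ 4·3 = 12 ≡ 2 (mod 5).
    Then x = 9 + 18·2 = 45, valid modulo lcm(18, 10) = 90: x ≡ 45 (mod 90).
  Combine with x ≡ 3 (mod 12): gcd(90, 12) = 6; 3 - 45 = -42, which IS divisible by 6, so compatible.
    Write x = 45 + 90·t and substitute into x ≡ 3 (mod 12): 90·t ≡ 3 − 45 = -42 (mod 12).
    Divide the congruence (and modulus) by g = 6: 15·t ≡ -7 (mod 2).
    Reduce coefficients mod 2: 1·t ≡ 1 (mod 2).
    So t ≡ 1 (mod 2).
    Then x = 45 + 90·1 = 135, valid modulo lcm(90, 12) = 180: x ≡ 135 (mod 180).
Verify: 135 mod 18 = 9, 135 mod 10 = 5, 135 mod 12 = 3.

x ≡ 135 (mod 180).


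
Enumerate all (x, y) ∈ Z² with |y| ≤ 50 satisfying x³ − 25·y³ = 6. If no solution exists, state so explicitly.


The equation is x³ - 25y³ = 6. For fixed y, x³ = 25·y³ + 6, so a solution requires the RHS to be a perfect cube.
Strategy: iterate y from -50 to 50, compute RHS = 25·y³ + 6, and check whether it is a (positive or negative) perfect cube.
Check small values of y:
  y = 0: RHS = 6 is not a perfect cube.
  y = 1: RHS = 31 is not a perfect cube.
  y = -1: RHS = -19 is not a perfect cube.
  y = 2: RHS = 206 is not a perfect cube.
  y = -2: RHS = -194 is not a perfect cube.
  y = 3: RHS = 681 is not a perfect cube.
  y = -3: RHS = -669 is not a perfect cube.
Continuing the search up to |y| = 50 finds no solutions either.
No (x, y) in the scanned range satisfies the equation.

No integer solutions with |y| ≤ 50.


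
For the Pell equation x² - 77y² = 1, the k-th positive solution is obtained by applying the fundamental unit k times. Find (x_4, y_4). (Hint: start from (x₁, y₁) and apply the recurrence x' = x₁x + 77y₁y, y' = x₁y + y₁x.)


Step 1: Find the fundamental solution (x₁, y₁) of x² - 77y² = 1.
  Expand √77 as a continued fraction. a₀ = ⌊√77⌋ = 8; iterate m_{k+1} = d_k·a_k − m_k, d_{k+1} = (77 − m_{k+1}²)/d_k, a_{k+1} = ⌊(a₀ + m_{k+1})/d_{k+1}⌋ (starting m₀ = 0, d₀ = 1), with convergents p_k = a_k·p_{k-1} + p_{k-2}, q_k = a_k·q_{k-1} + q_{k-2} (p₋₁ = 1, q₋₁ = 0):
  k = 0: a₀ = 8; p₀/q₀ = 8/1; p₀² − 77·q₀² = 64 − 77 = -13.
  k = 1: m = 8, d = 13, a = ⌊(8 + 8)/13⌋ = 1; p/q = (1·8 + 1)/(1·1 + 0) = 9/1; p² − 77·q² = 81 − 77 = 4.
  k = 2: m = 5, d = 4, a = ⌊(8 + 5)/4⌋ = 3; p/q = (3·9 + 8)/(3·1 + 1) = 35/4; p² − 77·q² = 1225 − 1232 = -7.
  k = 3: m = 7, d = 7, a = ⌊(8 + 7)/7⌋ = 2; p/q = (2·35 + 9)/(2·4 + 1) = 79/9; p² − 77·q² = 6241 − 6237 = 4.
  k = 4: m = 7, d = 4, a = ⌊(8 + 7)/4⌋ = 3; p/q = (3·79 + 35)/(3·9 + 4) = 272/31; p² − 77·q² = 73984 − 73997 = -13.
  k = 5: m = 5, d = 13, a = ⌊(8 + 5)/13⌋ = 1; p/q = (1·272 + 79)/(1·31 + 9) = 351/40; p² − 77·q² = 123201 − 123200 = 1.
  The first convergent with p² − 77·q² = 1 gives the fundamental solution (x₁, y₁) = (351, 40).
Step 2: Apply the recurrence (x_{n+1}, y_{n+1}) = (x₁x_n + 77y₁y_n, x₁y_n + y₁x_n) repeatedly.
  From (x_1, y_1) = (351, 40): x_2 = 351·351 + 77·40·40 = 246401; y_2 = 351·40 + 40·351 = 28080.
  From (x_2, y_2) = (246401, 28080): x_3 = 351·246401 + 77·40·28080 = 172973151; y_3 = 351·28080 + 40·246401 = 19712120.
  From (x_3, y_3) = (172973151, 19712120): x_4 = 351·172973151 + 77·40·19712120 = 121426905601; y_4 = 351·19712120 + 40·172973151 = 13837880160.
Step 3: Verify x_4² - 77·y_4² = 14744493403834165171201 - 14744493403834165171200 = 1 (should be 1). ✓

(x_1, y_1) = (351, 40); (x_4, y_4) = (121426905601, 13837880160).


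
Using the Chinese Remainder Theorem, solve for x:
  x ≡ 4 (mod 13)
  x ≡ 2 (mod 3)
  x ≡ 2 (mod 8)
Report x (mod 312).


Moduli 13, 3, 8 are pairwise coprime; by CRT there is a unique solution modulo M = 13 · 3 · 8 = 312.
Solve pairwise, accumulating the modulus:
  Start with x ≡ 4 (mod 13).
  Combine with x ≡ 2 (mod 3): since gcd(13, 3) = 1, we get a unique residue mod 39.
    Write x = 4 + 13·t and substitute into x ≡ 2 (mod 3): 13·t ≡ 2 − 4 = -2 (mod 3).
    Reduce coefficients mod 3: 1·t ≡ 1 (mod 3).
    So t ≡ 1 (mod 3).
    Then x = 4 + 13·1 = 17, valid modulo lcm(13, 3) = 39: x ≡ 17 (mod 39).
  Combine with x ≡ 2 (mod 8): since gcd(39, 8) = 1, we get a unique residue mod 312.
    Write x = 17 + 39·t and substitute into x ≡ 2 (mod 8): 39·t ≡ 2 − 17 = -15 (mod 8).
    Reduce coefficients mod 8: 7·t ≡ 1 (mod 8).
    The inverse of 7 mod 8 is 7 (since 7·7 = 49 = 6·8 + 1), so t ≡ 7·1 = 7 ≡ 7 (mod 8).
    Then x = 17 + 39·7 = 290, valid modulo lcm(39, 8) = 312: x ≡ 290 (mod 312).
Verify: 290 mod 13 = 4 ✓, 290 mod 3 = 2 ✓, 290 mod 8 = 2 ✓.

x ≡ 290 (mod 312).


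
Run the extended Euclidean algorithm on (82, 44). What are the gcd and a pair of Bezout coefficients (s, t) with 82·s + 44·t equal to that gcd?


Euclidean algorithm on (82, 44) — divide until remainder is 0:
  82 = 1 · 44 + 38
  44 = 1 · 38 + 6
  38 = 6 · 6 + 2
  6 = 3 · 2 + 0
gcd(82, 44) = 2.
Track Bezout coefficients alongside the remainders: start with r₀ = 82 = a·1 + b·0 (s = 1, t = 0) and r₁ = 44 = a·0 + b·1 (s = 0, t = 1); each new remainder r_{k+1} = r_{k-1} − q_k·r_k inherits s_{k+1} = s_{k-1} − q_k·s_k, t_{k+1} = t_{k-1} − q_k·t_k, so r_k = a·s_k + b·t_k at every step:
  q = 1: r = 38, s = 1 − 1·0 = 1, t = 0 − 1·1 = -1  (check: 82·1 + 44·(-1) = 38)
  q = 1: r = 6, s = 0 − 1·1 = -1, t = 1 − 1·(-1) = 2  (check: 82·(-1) + 44·2 = 6)
  q = 6: r = 2, s = 1 − 6·(-1) = 7, t = -1 − 6·2 = -13  (check: 82·7 + 44·(-13) = 2)
The row with r = 2 (the gcd) gives the Bezout coefficients s = 7, t = -13.
Result: 82 · (7) + 44 · (-13) = 2.

gcd(82, 44) = 2; s = 7, t = -13 (check: 82·7 + 44·(-13) = 2).


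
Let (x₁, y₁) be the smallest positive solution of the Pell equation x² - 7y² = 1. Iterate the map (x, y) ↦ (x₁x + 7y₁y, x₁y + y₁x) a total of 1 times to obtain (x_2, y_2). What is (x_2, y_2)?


Step 1: Find the fundamental solution (x₁, y₁) of x² - 7y² = 1.
  Expand √7 as a continued fraction. a₀ = ⌊√7⌋ = 2; iterate m_{k+1} = d_k·a_k − m_k, d_{k+1} = (7 − m_{k+1}²)/d_k, a_{k+1} = ⌊(a₀ + m_{k+1})/d_{k+1}⌋ (starting m₀ = 0, d₀ = 1), with convergents p_k = a_k·p_{k-1} + p_{k-2}, q_k = a_k·q_{k-1} + q_{k-2} (p₋₁ = 1, q₋₁ = 0):
  k = 0: a₀ = 2; p₀/q₀ = 2/1; p₀² − 7·q₀² = 4 − 7 = -3.
  k = 1: m = 2, d = 3, a = ⌊(2 + 2)/3⌋ = 1; p/q = (1·2 + 1)/(1·1 + 0) = 3/1; p² − 7·q² = 9 − 7 = 2.
  k = 2: m = 1, d = 2, a = ⌊(2 + 1)/2⌋ = 1; p/q = (1·3 + 2)/(1·1 + 1) = 5/2; p² − 7·q² = 25 − 28 = -3.
  k = 3: m = 1, d = 3, a = ⌊(2 + 1)/3⌋ = 1; p/q = (1·5 + 3)/(1·2 + 1) = 8/3; p² − 7·q² = 64 − 63 = 1.
  The first convergent with p² − 7·q² = 1 gives the fundamental solution (x₁, y₁) = (8, 3).
Step 2: Apply the recurrence (x_{n+1}, y_{n+1}) = (x₁x_n + 7y₁y_n, x₁y_n + y₁x_n) repeatedly.
  From (x_1, y_1) = (8, 3): x_2 = 8·8 + 7·3·3 = 127; y_2 = 8·3 + 3·8 = 48.
Step 3: Verify x_2² - 7·y_2² = 16129 - 16128 = 1 (should be 1). ✓

(x_1, y_1) = (8, 3); (x_2, y_2) = (127, 48).


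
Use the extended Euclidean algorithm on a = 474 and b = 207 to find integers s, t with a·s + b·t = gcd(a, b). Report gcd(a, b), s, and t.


Euclidean algorithm on (474, 207) — divide until remainder is 0:
  474 = 2 · 207 + 60
  207 = 3 · 60 + 27
  60 = 2 · 27 + 6
  27 = 4 · 6 + 3
  6 = 2 · 3 + 0
gcd(474, 207) = 3.
Track Bezout coefficients alongside the remainders: start with r₀ = 474 = a·1 + b·0 (s = 1, t = 0) and r₁ = 207 = a·0 + b·1 (s = 0, t = 1); each new remainder r_{k+1} = r_{k-1} − q_k·r_k inherits s_{k+1} = s_{k-1} − q_k·s_k, t_{k+1} = t_{k-1} − q_k·t_k, so r_k = a·s_k + b·t_k at every step:
  q = 2: r = 60, s = 1 − 2·0 = 1, t = 0 − 2·1 = -2  (check: 474·1 + 207·(-2) = 60)
  q = 3: r = 27, s = 0 − 3·1 = -3, t = 1 − 3·(-2) = 7  (check: 474·(-3) + 207·7 = 27)
  q = 2: r = 6, s = 1 − 2·(-3) = 7, t = -2 − 2·7 = -16  (check: 474·7 + 207·(-16) = 6)
  q = 4: r = 3, s = -3 − 4·7 = -31, t = 7 − 4·(-16) = 71  (check: 474·(-31) + 207·71 = 3)
The row with r = 3 (the gcd) gives the Bezout coefficients s = -31, t = 71.
Result: 474 · (-31) + 207 · (71) = 3.

gcd(474, 207) = 3; s = -31, t = 71 (check: 474·(-31) + 207·71 = 3).


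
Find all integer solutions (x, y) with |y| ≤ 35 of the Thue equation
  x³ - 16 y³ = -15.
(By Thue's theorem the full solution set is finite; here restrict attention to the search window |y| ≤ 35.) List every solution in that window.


The equation is x³ - 16y³ = -15. For fixed y, x³ = 16·y³ − 15, so a solution requires the RHS to be a perfect cube.
Strategy: iterate y from -35 to 35, compute RHS = 16·y³ − 15, and check whether it is a (positive or negative) perfect cube.
Check small values of y:
  y = 0: RHS = -15 is not a perfect cube.
  y = 1: RHS = 1 = (1)³ ⇒ x = 1 works.
  y = -1: RHS = -31 is not a perfect cube.
  y = 2: RHS = 113 is not a perfect cube.
  y = -2: RHS = -143 is not a perfect cube.
  y = 3: RHS = 417 is not a perfect cube.
  y = -3: RHS = -447 is not a perfect cube.
Continuing the search up to |y| = 35 finds no further solutions beyond those listed.
Collected solutions: (1, 1).

Solutions (with |y| ≤ 35): (1, 1).


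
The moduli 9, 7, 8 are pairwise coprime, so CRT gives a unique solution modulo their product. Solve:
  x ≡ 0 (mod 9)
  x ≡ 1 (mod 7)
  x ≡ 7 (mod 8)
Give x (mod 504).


Moduli 9, 7, 8 are pairwise coprime; by CRT there is a unique solution modulo M = 9 · 7 · 8 = 504.
Solve pairwise, accumulating the modulus:
  Start with x ≡ 0 (mod 9).
  Combine with x ≡ 1 (mod 7): since gcd(9, 7) = 1, we get a unique residue mod 63.
    Write x = 0 + 9·t and substitute into x ≡ 1 (mod 7): 9·t ≡ 1 − 0 = 1 (mod 7).
    Reduce coefficients mod 7: 2·t ≡ 1 (mod 7).
    The inverse of 2 mod 7 is 4 (since 2·4 = 8 = 1·7 + 1), so t ≡ 4·1 = 4 ≡ 4 (mod 7).
    Then x = 0 + 9·4 = 36, valid modulo lcm(9, 7) = 63: x ≡ 36 (mod 63).
  Combine with x ≡ 7 (mod 8): since gcd(63, 8) = 1, we get a unique residue mod 504.
    Write x = 36 + 63·t and substitute into x ≡ 7 (mod 8): 63·t ≡ 7 − 36 = -29 (mod 8).
    Reduce coefficients mod 8: 7·t ≡ 3 (mod 8).
    The inverse of 7 mod 8 is 7 (since 7·7 = 49 = 6·8 + 1), so t ≡ 7·3 = 21 ≡ 5 (mod 8).
    Then x = 36 + 63·5 = 351, valid modulo lcm(63, 8) = 504: x ≡ 351 (mod 504).
Verify: 351 mod 9 = 0 ✓, 351 mod 7 = 1 ✓, 351 mod 8 = 7 ✓.

x ≡ 351 (mod 504).
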